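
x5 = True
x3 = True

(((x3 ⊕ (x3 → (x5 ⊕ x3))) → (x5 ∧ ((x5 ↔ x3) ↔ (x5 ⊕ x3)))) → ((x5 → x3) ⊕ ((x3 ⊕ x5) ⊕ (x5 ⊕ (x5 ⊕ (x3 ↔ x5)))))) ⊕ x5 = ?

False

x5 ⊕ x3 = True ⊕ True = False
x3 → (x5 ⊕ x3) = True → False = False
x3 ⊕ (x3 → (x5 ⊕ x3)) = True ⊕ False = True
x5 ↔ x3 = True ↔ True = True
x5 ⊕ x3 = True ⊕ True = False
(x5 ↔ x3) ↔ (x5 ⊕ x3) = True ↔ False = False
x5 ∧ ((x5 ↔ x3) ↔ (x5 ⊕ x3)) = True ∧ False = False
(x3 ⊕ (x3 → (x5 ⊕ x3))) → (x5 ∧ ((x5 ↔ x3) ↔ (x5 ⊕ x3))) = True → False = False
x5 → x3 = True → True = True
x3 ⊕ x5 = True ⊕ True = False
x3 ↔ x5 = True ↔ True = True
x5 ⊕ (x3 ↔ x5) = True ⊕ True = False
x5 ⊕ (x5 ⊕ (x3 ↔ x5)) = True ⊕ False = True
(x3 ⊕ x5) ⊕ (x5 ⊕ (x5 ⊕ (x3 ↔ x5))) = False ⊕ True = True
(x5 → x3) ⊕ ((x3 ⊕ x5) ⊕ (x5 ⊕ (x5 ⊕ (x3 ↔ x5)))) = True ⊕ True = False
((x3 ⊕ (x3 → (x5 ⊕ x3))) → (x5 ∧ ((x5 ↔ x3) ↔ (x5 ⊕ x3)))) → ((x5 → x3) ⊕ ((x3 ⊕ x5) ⊕ (x5 ⊕ (x5 ⊕ (x3 ↔ x5))))) = False → False = True
(((x3 ⊕ (x3 → (x5 ⊕ x3))) → (x5 ∧ ((x5 ↔ x3) ↔ (x5 ⊕ x3)))) → ((x5 → x3) ⊕ ((x3 ⊕ x5) ⊕ (x5 ⊕ (x5 ⊕ (x3 ↔ x5)))))) ⊕ x5 = True ⊕ True = False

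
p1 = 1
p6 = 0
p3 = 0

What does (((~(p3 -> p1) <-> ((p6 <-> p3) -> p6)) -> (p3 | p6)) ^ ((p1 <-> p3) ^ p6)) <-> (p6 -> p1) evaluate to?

p3 -> p1 = 0 -> 1 = 1
~(p3 -> p1) = ~1 = 0
p6 <-> p3 = 0 <-> 0 = 1
(p6 <-> p3) -> p6 = 1 -> 0 = 0
~(p3 -> p1) <-> ((p6 <-> p3) -> p6) = 0 <-> 0 = 1
p3 | p6 = 0 | 0 = 0
(~(p3 -> p1) <-> ((p6 <-> p3) -> p6)) -> (p3 | p6) = 1 -> 0 = 0
p1 <-> p3 = 1 <-> 0 = 0
(p1 <-> p3) ^ p6 = 0 ^ 0 = 0
((~(p3 -> p1) <-> ((p6 <-> p3) -> p6)) -> (p3 | p6)) ^ ((p1 <-> p3) ^ p6) = 0 ^ 0 = 0
p6 -> p1 = 0 -> 1 = 1
(((~(p3 -> p1) <-> ((p6 <-> p3) -> p6)) -> (p3 | p6)) ^ ((p1 <-> p3) ^ p6)) <-> (p6 -> p1) = 0 <-> 1 = 0

0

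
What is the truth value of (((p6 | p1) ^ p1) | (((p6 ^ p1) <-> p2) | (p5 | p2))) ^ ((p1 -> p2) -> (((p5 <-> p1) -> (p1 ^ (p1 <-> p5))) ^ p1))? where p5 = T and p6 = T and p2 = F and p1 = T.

p6 | p1 = T | T = T
(p6 | p1) ^ p1 = T ^ T = F
p6 ^ p1 = T ^ T = F
(p6 ^ p1) <-> p2 = F <-> F = T
p5 | p2 = T | F = T
((p6 ^ p1) <-> p2) | (p5 | p2) = T | T = T
((p6 | p1) ^ p1) | (((p6 ^ p1) <-> p2) | (p5 | p2)) = F | T = T
p1 -> p2 = T -> F = F
p5 <-> p1 = T <-> T = T
p1 <-> p5 = T <-> T = T
p1 ^ (p1 <-> p5) = T ^ T = F
(p5 <-> p1) -> (p1 ^ (p1 <-> p5)) = T -> F = F
((p5 <-> p1) -> (p1 ^ (p1 <-> p5))) ^ p1 = F ^ T = T
(p1 -> p2) -> (((p5 <-> p1) -> (p1 ^ (p1 <-> p5))) ^ p1) = F -> T = T
(((p6 | p1) ^ p1) | (((p6 ^ p1) <-> p2) | (p5 | p2))) ^ ((p1 -> p2) -> (((p5 <-> p1) -> (p1 ^ (p1 <-> p5))) ^ p1)) = T ^ T = F

F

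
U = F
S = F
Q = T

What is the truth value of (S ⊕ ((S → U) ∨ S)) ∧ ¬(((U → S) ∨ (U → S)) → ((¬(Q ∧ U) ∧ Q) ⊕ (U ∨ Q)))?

S → U = F → F = T
(S → U) ∨ S = T ∨ F = T
S ⊕ ((S → U) ∨ S) = F ⊕ T = T
U → S = F → F = T
U → S = F → F = T
(U → S) ∨ (U → S) = T ∨ T = T
Q ∧ U = T ∧ F = F
¬(Q ∧ U) = ¬F = T
¬(Q ∧ U) ∧ Q = T ∧ T = T
U ∨ Q = F ∨ T = T
(¬(Q ∧ U) ∧ Q) ⊕ (U ∨ Q) = T ⊕ T = F
((U → S) ∨ (U → S)) → ((¬(Q ∧ U) ∧ Q) ⊕ (U ∨ Q)) = T → F = F
¬(((U → S) ∨ (U → S)) → ((¬(Q ∧ U) ∧ Q) ⊕ (U ∨ Q))) = ¬F = T
(S ⊕ ((S → U) ∨ S)) ∧ ¬(((U → S) ∨ (U → S)) → ((¬(Q ∧ U) ∧ Q) ⊕ (U ∨ Q))) = T ∧ T = T

T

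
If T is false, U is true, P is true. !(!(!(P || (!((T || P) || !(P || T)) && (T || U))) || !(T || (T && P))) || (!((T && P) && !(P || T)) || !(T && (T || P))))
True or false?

false

T || P = false || true = true
P || T = true || false = true
!(P || T) = !true = false
(T || P) || !(P || T) = true || false = true
!((T || P) || !(P || T)) = !true = false
T || U = false || true = true
!((T || P) || !(P || T)) && (T || U) = false && true = false
P || (!((T || P) || !(P || T)) && (T || U)) = true || false = true
!(P || (!((T || P) || !(P || T)) && (T || U))) = !true = false
T && P = false && true = false
T || (T && P) = false || false = false
!(T || (T && P)) = !false = true
!(P || (!((T || P) || !(P || T)) && (T || U))) || !(T || (T && P)) = false || true = true
!(!(P || (!((T || P) || !(P || T)) && (T || U))) || !(T || (T && P))) = !true = false
T && P = false && true = false
P || T = true || false = true
!(P || T) = !true = false
(T && P) && !(P || T) = false && false = false
!((T && P) && !(P || T)) = !false = true
T || P = false || true = true
T && (T || P) = false && true = false
!(T && (T || P)) = !false = true
!((T && P) && !(P || T)) || !(T && (T || P)) = true || true = true
!(!(P || (!((T || P) || !(P || T)) && (T || U))) || !(T || (T && P))) || (!((T && P) && !(P || T)) || !(T && (T || P))) = false || true = true
!(!(!(P || (!((T || P) || !(P || T)) && (T || U))) || !(T || (T && P))) || (!((T && P) && !(P || T)) || !(T && (T || P)))) = !true = false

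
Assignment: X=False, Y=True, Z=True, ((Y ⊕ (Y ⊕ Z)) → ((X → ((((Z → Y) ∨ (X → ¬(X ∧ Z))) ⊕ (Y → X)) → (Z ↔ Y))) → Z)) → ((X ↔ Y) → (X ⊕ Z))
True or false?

Y ⊕ Z = True ⊕ True = False
Y ⊕ (Y ⊕ Z) = True ⊕ False = True
Z → Y = True → True = True
X ∧ Z = False ∧ True = False
¬(X ∧ Z) = ¬False = True
X → ¬(X ∧ Z) = False → True = True
(Z → Y) ∨ (X → ¬(X ∧ Z)) = True ∨ True = True
Y → X = True → False = False
((Z → Y) ∨ (X → ¬(X ∧ Z))) ⊕ (Y → X) = True ⊕ False = True
Z ↔ Y = True ↔ True = True
(((Z → Y) ∨ (X → ¬(X ∧ Z))) ⊕ (Y → X)) → (Z ↔ Y) = True → True = True
X → ((((Z → Y) ∨ (X → ¬(X ∧ Z))) ⊕ (Y → X)) → (Z ↔ Y)) = False → True = True
(X → ((((Z → Y) ∨ (X → ¬(X ∧ Z))) ⊕ (Y → X)) → (Z ↔ Y))) → Z = True → True = True
(Y ⊕ (Y ⊕ Z)) → ((X → ((((Z → Y) ∨ (X → ¬(X ∧ Z))) ⊕ (Y → X)) → (Z ↔ Y))) → Z) = True → True = True
X ↔ Y = False ↔ True = False
X ⊕ Z = False ⊕ True = True
(X ↔ Y) → (X ⊕ Z) = False → True = True
((Y ⊕ (Y ⊕ Z)) → ((X → ((((Z → Y) ∨ (X → ¬(X ∧ Z))) ⊕ (Y → X)) → (Z ↔ Y))) → Z)) → ((X ↔ Y) → (X ⊕ Z)) = True → True = True

True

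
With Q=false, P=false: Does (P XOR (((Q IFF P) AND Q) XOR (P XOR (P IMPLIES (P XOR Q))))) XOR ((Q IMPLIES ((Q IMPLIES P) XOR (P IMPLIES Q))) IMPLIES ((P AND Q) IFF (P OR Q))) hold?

false

Q IFF P = false IFF false = true
(Q IFF P) AND Q = true AND false = false
P XOR Q = false XOR false = false
P IMPLIES (P XOR Q) = false IMPLIES false = true
P XOR (P IMPLIES (P XOR Q)) = false XOR true = true
((Q IFF P) AND Q) XOR (P XOR (P IMPLIES (P XOR Q))) = false XOR true = true
P XOR (((Q IFF P) AND Q) XOR (P XOR (P IMPLIES (P XOR Q)))) = false XOR true = true
Q IMPLIES P = false IMPLIES false = true
P IMPLIES Q = false IMPLIES false = true
(Q IMPLIES P) XOR (P IMPLIES Q) = true XOR true = false
Q IMPLIES ((Q IMPLIES P) XOR (P IMPLIES Q)) = false IMPLIES false = true
P AND Q = false AND false = false
P OR Q = false OR false = false
(P AND Q) IFF (P OR Q) = false IFF false = true
(Q IMPLIES ((Q IMPLIES P) XOR (P IMPLIES Q))) IMPLIES ((P AND Q) IFF (P OR Q)) = true IMPLIES true = true
(P XOR (((Q IFF P) AND Q) XOR (P XOR (P IMPLIES (P XOR Q))))) XOR ((Q IMPLIES ((Q IMPLIES P) XOR (P IMPLIES Q))) IMPLIES ((P AND Q) IFF (P OR Q))) = true XOR true = false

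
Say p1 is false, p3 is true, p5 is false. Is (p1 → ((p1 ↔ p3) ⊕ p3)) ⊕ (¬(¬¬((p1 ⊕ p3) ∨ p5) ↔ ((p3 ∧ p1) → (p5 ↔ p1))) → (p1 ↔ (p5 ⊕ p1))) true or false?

Substituting p1=F, p3=T, p5=F:
p1 ↔ p3 = F ↔ T = F
(p1 ↔ p3) ⊕ p3 = F ⊕ T = T
p1 → ((p1 ↔ p3) ⊕ p3) = F → T = T
p1 ⊕ p3 = F ⊕ T = T
(p1 ⊕ p3) ∨ p5 = T ∨ F = T
¬((p1 ⊕ p3) ∨ p5) = ¬T = F
¬¬((p1 ⊕ p3) ∨ p5) = ¬F = T
p3 ∧ p1 = T ∧ F = F
p5 ↔ p1 = F ↔ F = T
(p3 ∧ p1) → (p5 ↔ p1) = F → T = T
¬¬((p1 ⊕ p3) ∨ p5) ↔ ((p3 ∧ p1) → (p5 ↔ p1)) = T ↔ T = T
¬(¬¬((p1 ⊕ p3) ∨ p5) ↔ ((p3 ∧ p1) → (p5 ↔ p1))) = ¬T = F
p5 ⊕ p1 = F ⊕ F = F
p1 ↔ (p5 ⊕ p1) = F ↔ F = T
¬(¬¬((p1 ⊕ p3) ∨ p5) ↔ ((p3 ∧ p1) → (p5 ↔ p1))) → (p1 ↔ (p5 ⊕ p1)) = F → T = T
(p1 → ((p1 ↔ p3) ⊕ p3)) ⊕ (¬(¬¬((p1 ⊕ p3) ∨ p5) ↔ ((p3 ∧ p1) → (p5 ↔ p1))) → (p1 ↔ (p5 ⊕ p1))) = T ⊕ T = F

F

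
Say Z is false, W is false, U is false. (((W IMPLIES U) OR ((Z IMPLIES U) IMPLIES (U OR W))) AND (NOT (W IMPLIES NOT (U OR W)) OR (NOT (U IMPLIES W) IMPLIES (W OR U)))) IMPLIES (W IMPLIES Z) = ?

True

Substituting Z=False, W=False, U=False:
W IMPLIES U = False IMPLIES False = True
Z IMPLIES U = False IMPLIES False = True
U OR W = False OR False = False
(Z IMPLIES U) IMPLIES (U OR W) = True IMPLIES False = False
(W IMPLIES U) OR ((Z IMPLIES U) IMPLIES (U OR W)) = True OR False = True
U OR W = False OR False = False
NOT (U OR W) = NOT False = True
W IMPLIES NOT (U OR W) = False IMPLIES True = True
NOT (W IMPLIES NOT (U OR W)) = NOT True = False
U IMPLIES W = False IMPLIES False = True
NOT (U IMPLIES W) = NOT True = False
W OR U = False OR False = False
NOT (U IMPLIES W) IMPLIES (W OR U) = False IMPLIES False = True
NOT (W IMPLIES NOT (U OR W)) OR (NOT (U IMPLIES W) IMPLIES (W OR U)) = False OR True = True
((W IMPLIES U) OR ((Z IMPLIES U) IMPLIES (U OR W))) AND (NOT (W IMPLIES NOT (U OR W)) OR (NOT (U IMPLIES W) IMPLIES (W OR U))) = True AND True = True
W IMPLIES Z = False IMPLIES False = True
(((W IMPLIES U) OR ((Z IMPLIES U) IMPLIES (U OR W))) AND (NOT (W IMPLIES NOT (U OR W)) OR (NOT (U IMPLIES W) IMPLIES (W OR U)))) IMPLIES (W IMPLIES Z) = True IMPLIES True = True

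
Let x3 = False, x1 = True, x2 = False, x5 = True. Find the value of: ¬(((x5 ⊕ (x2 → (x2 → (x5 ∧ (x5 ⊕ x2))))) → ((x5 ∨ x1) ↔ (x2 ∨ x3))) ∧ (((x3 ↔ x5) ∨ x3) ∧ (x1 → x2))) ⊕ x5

x5 ⊕ x2 = True ⊕ False = True
x5 ∧ (x5 ⊕ x2) = True ∧ True = True
x2 → (x5 ∧ (x5 ⊕ x2)) = False → True = True
x2 → (x2 → (x5 ∧ (x5 ⊕ x2))) = False → True = True
x5 ⊕ (x2 → (x2 → (x5 ∧ (x5 ⊕ x2)))) = True ⊕ True = False
x5 ∨ x1 = True ∨ True = True
x2 ∨ x3 = False ∨ False = False
(x5 ∨ x1) ↔ (x2 ∨ x3) = True ↔ False = False
(x5 ⊕ (x2 → (x2 → (x5 ∧ (x5 ⊕ x2))))) → ((x5 ∨ x1) ↔ (x2 ∨ x3)) = False → False = True
x3 ↔ x5 = False ↔ True = False
(x3 ↔ x5) ∨ x3 = False ∨ False = False
x1 → x2 = True → False = False
((x3 ↔ x5) ∨ x3) ∧ (x1 → x2) = False ∧ False = False
((x5 ⊕ (x2 → (x2 → (x5 ∧ (x5 ⊕ x2))))) → ((x5 ∨ x1) ↔ (x2 ∨ x3))) ∧ (((x3 ↔ x5) ∨ x3) ∧ (x1 → x2)) = True ∧ False = False
¬(((x5 ⊕ (x2 → (x2 → (x5 ∧ (x5 ⊕ x2))))) → ((x5 ∨ x1) ↔ (x2 ∨ x3))) ∧ (((x3 ↔ x5) ∨ x3) ∧ (x1 → x2))) = ¬False = True
¬(((x5 ⊕ (x2 → (x2 → (x5 ∧ (x5 ⊕ x2))))) → ((x5 ∨ x1) ↔ (x2 ∨ x3))) ∧ (((x3 ↔ x5) ∨ x3) ∧ (x1 → x2))) ⊕ x5 = True ⊕ True = False

False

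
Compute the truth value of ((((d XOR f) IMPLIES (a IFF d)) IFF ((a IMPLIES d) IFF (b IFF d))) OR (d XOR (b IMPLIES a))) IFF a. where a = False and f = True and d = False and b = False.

False

d XOR f = False XOR True = True
a IFF d = False IFF False = True
(d XOR f) IMPLIES (a IFF d) = True IMPLIES True = True
a IMPLIES d = False IMPLIES False = True
b IFF d = False IFF False = True
(a IMPLIES d) IFF (b IFF d) = True IFF True = True
((d XOR f) IMPLIES (a IFF d)) IFF ((a IMPLIES d) IFF (b IFF d)) = True IFF True = True
b IMPLIES a = False IMPLIES False = True
d XOR (b IMPLIES a) = False XOR True = True
(((d XOR f) IMPLIES (a IFF d)) IFF ((a IMPLIES d) IFF (b IFF d))) OR (d XOR (b IMPLIES a)) = True OR True = True
((((d XOR f) IMPLIES (a IFF d)) IFF ((a IMPLIES d) IFF (b IFF d))) OR (d XOR (b IMPLIES a))) IFF a = True IFF False = False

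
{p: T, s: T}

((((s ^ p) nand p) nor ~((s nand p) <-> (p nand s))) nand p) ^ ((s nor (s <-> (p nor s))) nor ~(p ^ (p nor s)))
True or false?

F

s ^ p = T ^ T = F
(s ^ p) nand p = F nand T = T
s nand p = T nand T = F
p nand s = T nand T = F
(s nand p) <-> (p nand s) = F <-> F = T
~((s nand p) <-> (p nand s)) = ~T = F
((s ^ p) nand p) nor ~((s nand p) <-> (p nand s)) = T nor F = F
(((s ^ p) nand p) nor ~((s nand p) <-> (p nand s))) nand p = F nand T = T
p nor s = T nor T = F
s <-> (p nor s) = T <-> F = F
s nor (s <-> (p nor s)) = T nor F = F
p nor s = T nor T = F
p ^ (p nor s) = T ^ F = T
~(p ^ (p nor s)) = ~T = F
(s nor (s <-> (p nor s))) nor ~(p ^ (p nor s)) = F nor F = T
((((s ^ p) nand p) nor ~((s nand p) <-> (p nand s))) nand p) ^ ((s nor (s <-> (p nor s))) nor ~(p ^ (p nor s))) = T ^ T = F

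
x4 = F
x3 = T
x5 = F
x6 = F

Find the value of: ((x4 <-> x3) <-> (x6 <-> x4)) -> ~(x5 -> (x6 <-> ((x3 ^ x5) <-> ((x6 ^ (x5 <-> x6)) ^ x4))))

Substituting x4=F, x3=T, x5=F, x6=F:
x4 <-> x3 = F <-> T = F
x6 <-> x4 = F <-> F = T
(x4 <-> x3) <-> (x6 <-> x4) = F <-> T = F
x3 ^ x5 = T ^ F = T
x5 <-> x6 = F <-> F = T
x6 ^ (x5 <-> x6) = F ^ T = T
(x6 ^ (x5 <-> x6)) ^ x4 = T ^ F = T
(x3 ^ x5) <-> ((x6 ^ (x5 <-> x6)) ^ x4) = T <-> T = T
x6 <-> ((x3 ^ x5) <-> ((x6 ^ (x5 <-> x6)) ^ x4)) = F <-> T = F
x5 -> (x6 <-> ((x3 ^ x5) <-> ((x6 ^ (x5 <-> x6)) ^ x4))) = F -> F = T
~(x5 -> (x6 <-> ((x3 ^ x5) <-> ((x6 ^ (x5 <-> x6)) ^ x4)))) = ~T = F
((x4 <-> x3) <-> (x6 <-> x4)) -> ~(x5 -> (x6 <-> ((x3 ^ x5) <-> ((x6 ^ (x5 <-> x6)) ^ x4)))) = F -> F = T

T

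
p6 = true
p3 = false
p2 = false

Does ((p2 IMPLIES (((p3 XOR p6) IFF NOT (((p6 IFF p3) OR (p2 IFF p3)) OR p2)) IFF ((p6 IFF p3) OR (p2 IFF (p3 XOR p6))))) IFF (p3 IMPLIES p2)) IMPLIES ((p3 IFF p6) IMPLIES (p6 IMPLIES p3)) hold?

Substituting p6=true, p3=false, p2=false:
p3 XOR p6 = false XOR true = true
p6 IFF p3 = true IFF false = false
p2 IFF p3 = false IFF false = true
(p6 IFF p3) OR (p2 IFF p3) = false OR true = true
((p6 IFF p3) OR (p2 IFF p3)) OR p2 = true OR false = true
NOT (((p6 IFF p3) OR (p2 IFF p3)) OR p2) = NOT true = false
(p3 XOR p6) IFF NOT (((p6 IFF p3) OR (p2 IFF p3)) OR p2) = true IFF false = false
p6 IFF p3 = true IFF false = false
p3 XOR p6 = false XOR true = true
p2 IFF (p3 XOR p6) = false IFF true = false
(p6 IFF p3) OR (p2 IFF (p3 XOR p6)) = false OR false = false
((p3 XOR p6) IFF NOT (((p6 IFF p3) OR (p2 IFF p3)) OR p2)) IFF ((p6 IFF p3) OR (p2 IFF (p3 XOR p6))) = false IFF false = true
p2 IMPLIES (((p3 XOR p6) IFF NOT (((p6 IFF p3) OR (p2 IFF p3)) OR p2)) IFF ((p6 IFF p3) OR (p2 IFF (p3 XOR p6)))) = false IMPLIES true = true
p3 IMPLIES p2 = false IMPLIES false = true
(p2 IMPLIES (((p3 XOR p6) IFF NOT (((p6 IFF p3) OR (p2 IFF p3)) OR p2)) IFF ((p6 IFF p3) OR (p2 IFF (p3 XOR p6))))) IFF (p3 IMPLIES p2) = true IFF true = true
p3 IFF p6 = false IFF true = false
p6 IMPLIES p3 = true IMPLIES false = false
(p3 IFF p6) IMPLIES (p6 IMPLIES p3) = false IMPLIES false = true
((p2 IMPLIES (((p3 XOR p6) IFF NOT (((p6 IFF p3) OR (p2 IFF p3)) OR p2)) IFF ((p6 IFF p3) OR (p2 IFF (p3 XOR p6))))) IFF (p3 IMPLIES p2)) IMPLIES ((p3 IFF p6) IMPLIES (p6 IMPLIES p3)) = true IMPLIES true = true

true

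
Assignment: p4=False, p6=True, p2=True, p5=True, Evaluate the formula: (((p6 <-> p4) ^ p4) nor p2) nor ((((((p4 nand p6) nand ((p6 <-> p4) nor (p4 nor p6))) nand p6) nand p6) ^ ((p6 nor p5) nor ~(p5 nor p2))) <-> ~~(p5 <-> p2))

True

Substituting p4=False, p6=True, p2=True, p5=True:
p6 <-> p4 = True <-> False = False
(p6 <-> p4) ^ p4 = False ^ False = False
((p6 <-> p4) ^ p4) nor p2 = False nor True = False
p4 nand p6 = False nand True = True
p6 <-> p4 = True <-> False = False
p4 nor p6 = False nor True = False
(p6 <-> p4) nor (p4 nor p6) = False nor False = True
(p4 nand p6) nand ((p6 <-> p4) nor (p4 nor p6)) = True nand True = False
((p4 nand p6) nand ((p6 <-> p4) nor (p4 nor p6))) nand p6 = False nand True = True
(((p4 nand p6) nand ((p6 <-> p4) nor (p4 nor p6))) nand p6) nand p6 = True nand True = False
p6 nor p5 = True nor True = False
p5 nor p2 = True nor True = False
~(p5 nor p2) = ~False = True
(p6 nor p5) nor ~(p5 nor p2) = False nor True = False
((((p4 nand p6) nand ((p6 <-> p4) nor (p4 nor p6))) nand p6) nand p6) ^ ((p6 nor p5) nor ~(p5 nor p2)) = False ^ False = False
p5 <-> p2 = True <-> True = True
~(p5 <-> p2) = ~True = False
~~(p5 <-> p2) = ~False = True
(((((p4 nand p6) nand ((p6 <-> p4) nor (p4 nor p6))) nand p6) nand p6) ^ ((p6 nor p5) nor ~(p5 nor p2))) <-> ~~(p5 <-> p2) = False <-> True = False
(((p6 <-> p4) ^ p4) nor p2) nor ((((((p4 nand p6) nand ((p6 <-> p4) nor (p4 nor p6))) nand p6) nand p6) ^ ((p6 nor p5) nor ~(p5 nor p2))) <-> ~~(p5 <-> p2)) = False nor False = True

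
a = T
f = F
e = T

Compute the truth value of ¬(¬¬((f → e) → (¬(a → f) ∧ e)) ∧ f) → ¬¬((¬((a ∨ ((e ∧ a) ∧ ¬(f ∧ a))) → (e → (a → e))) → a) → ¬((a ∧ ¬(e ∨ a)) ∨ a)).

Substituting a=T, f=F, e=T:
f → e = F → T = T
a → f = T → F = F
¬(a → f) = ¬F = T
¬(a → f) ∧ e = T ∧ T = T
(f → e) → (¬(a → f) ∧ e) = T → T = T
¬((f → e) → (¬(a → f) ∧ e)) = ¬T = F
¬¬((f → e) → (¬(a → f) ∧ e)) = ¬F = T
¬¬((f → e) → (¬(a → f) ∧ e)) ∧ f = T ∧ F = F
¬(¬¬((f → e) → (¬(a → f) ∧ e)) ∧ f) = ¬F = T
e ∧ a = T ∧ T = T
f ∧ a = F ∧ T = F
¬(f ∧ a) = ¬F = T
(e ∧ a) ∧ ¬(f ∧ a) = T ∧ T = T
a ∨ ((e ∧ a) ∧ ¬(f ∧ a)) = T ∨ T = T
a → e = T → T = T
e → (a → e) = T → T = T
(a ∨ ((e ∧ a) ∧ ¬(f ∧ a))) → (e → (a → e)) = T → T = T
¬((a ∨ ((e ∧ a) ∧ ¬(f ∧ a))) → (e → (a → e))) = ¬T = F
¬((a ∨ ((e ∧ a) ∧ ¬(f ∧ a))) → (e → (a → e))) → a = F → T = T
e ∨ a = T ∨ T = T
¬(e ∨ a) = ¬T = F
a ∧ ¬(e ∨ a) = T ∧ F = F
(a ∧ ¬(e ∨ a)) ∨ a = F ∨ T = T
¬((a ∧ ¬(e ∨ a)) ∨ a) = ¬T = F
(¬((a ∨ ((e ∧ a) ∧ ¬(f ∧ a))) → (e → (a → e))) → a) → ¬((a ∧ ¬(e ∨ a)) ∨ a) = T → F = F
¬((¬((a ∨ ((e ∧ a) ∧ ¬(f ∧ a))) → (e → (a → e))) → a) → ¬((a ∧ ¬(e ∨ a)) ∨ a)) = ¬F = T
¬¬((¬((a ∨ ((e ∧ a) ∧ ¬(f ∧ a))) → (e → (a → e))) → a) → ¬((a ∧ ¬(e ∨ a)) ∨ a)) = ¬T = F
¬(¬¬((f → e) → (¬(a → f) ∧ e)) ∧ f) → ¬¬((¬((a ∨ ((e ∧ a) ∧ ¬(f ∧ a))) → (e → (a → e))) → a) → ¬((a ∧ ¬(e ∨ a)) ∨ a)) = T → F = F

F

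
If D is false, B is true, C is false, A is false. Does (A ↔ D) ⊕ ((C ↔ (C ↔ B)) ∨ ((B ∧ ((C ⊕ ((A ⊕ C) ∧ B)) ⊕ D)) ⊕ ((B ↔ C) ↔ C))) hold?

A ↔ D = F ↔ F = T
C ↔ B = F ↔ T = F
C ↔ (C ↔ B) = F ↔ F = T
A ⊕ C = F ⊕ F = F
(A ⊕ C) ∧ B = F ∧ T = F
C ⊕ ((A ⊕ C) ∧ B) = F ⊕ F = F
(C ⊕ ((A ⊕ C) ∧ B)) ⊕ D = F ⊕ F = F
B ∧ ((C ⊕ ((A ⊕ C) ∧ B)) ⊕ D) = T ∧ F = F
B ↔ C = T ↔ F = F
(B ↔ C) ↔ C = F ↔ F = T
(B ∧ ((C ⊕ ((A ⊕ C) ∧ B)) ⊕ D)) ⊕ ((B ↔ C) ↔ C) = F ⊕ T = T
(C ↔ (C ↔ B)) ∨ ((B ∧ ((C ⊕ ((A ⊕ C) ∧ B)) ⊕ D)) ⊕ ((B ↔ C) ↔ C)) = T ∨ T = T
(A ↔ D) ⊕ ((C ↔ (C ↔ B)) ∨ ((B ∧ ((C ⊕ ((A ⊕ C) ∧ B)) ⊕ D)) ⊕ ((B ↔ C) ↔ C))) = T ⊕ T = F

F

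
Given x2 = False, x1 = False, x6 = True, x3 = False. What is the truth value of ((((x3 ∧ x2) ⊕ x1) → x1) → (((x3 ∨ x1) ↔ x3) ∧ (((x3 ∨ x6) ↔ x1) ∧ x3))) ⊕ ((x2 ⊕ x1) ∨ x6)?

True

Substituting x2=False, x1=False, x6=True, x3=False:
x3 ∧ x2 = False ∧ False = False
(x3 ∧ x2) ⊕ x1 = False ⊕ False = False
((x3 ∧ x2) ⊕ x1) → x1 = False → False = True
x3 ∨ x1 = False ∨ False = False
(x3 ∨ x1) ↔ x3 = False ↔ False = True
x3 ∨ x6 = False ∨ True = True
(x3 ∨ x6) ↔ x1 = True ↔ False = False
((x3 ∨ x6) ↔ x1) ∧ x3 = False ∧ False = False
((x3 ∨ x1) ↔ x3) ∧ (((x3 ∨ x6) ↔ x1) ∧ x3) = True ∧ False = False
(((x3 ∧ x2) ⊕ x1) → x1) → (((x3 ∨ x1) ↔ x3) ∧ (((x3 ∨ x6) ↔ x1) ∧ x3)) = True → False = False
x2 ⊕ x1 = False ⊕ False = False
(x2 ⊕ x1) ∨ x6 = False ∨ True = True
((((x3 ∧ x2) ⊕ x1) → x1) → (((x3 ∨ x1) ↔ x3) ∧ (((x3 ∨ x6) ↔ x1) ∧ x3))) ⊕ ((x2 ⊕ x1) ∨ x6) = False ⊕ True = True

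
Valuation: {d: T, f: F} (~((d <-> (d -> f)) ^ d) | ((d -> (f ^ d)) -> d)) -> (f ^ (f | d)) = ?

T

d -> f = T -> F = F
d <-> (d -> f) = T <-> F = F
(d <-> (d -> f)) ^ d = F ^ T = T
~((d <-> (d -> f)) ^ d) = ~T = F
f ^ d = F ^ T = T
d -> (f ^ d) = T -> T = T
(d -> (f ^ d)) -> d = T -> T = T
~((d <-> (d -> f)) ^ d) | ((d -> (f ^ d)) -> d) = F | T = T
f | d = F | T = T
f ^ (f | d) = F ^ T = T
(~((d <-> (d -> f)) ^ d) | ((d -> (f ^ d)) -> d)) -> (f ^ (f | d)) = T -> T = T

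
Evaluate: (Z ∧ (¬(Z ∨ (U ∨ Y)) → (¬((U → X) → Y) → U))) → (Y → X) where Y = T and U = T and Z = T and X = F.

F

Substituting Y=T, U=T, Z=T, X=F:
U ∨ Y = T ∨ T = T
Z ∨ (U ∨ Y) = T ∨ T = T
¬(Z ∨ (U ∨ Y)) = ¬T = F
U → X = T → F = F
(U → X) → Y = F → T = T
¬((U → X) → Y) = ¬T = F
¬((U → X) → Y) → U = F → T = T
¬(Z ∨ (U ∨ Y)) → (¬((U → X) → Y) → U) = F → T = T
Z ∧ (¬(Z ∨ (U ∨ Y)) → (¬((U → X) → Y) → U)) = T ∧ T = T
Y → X = T → F = F
(Z ∧ (¬(Z ∨ (U ∨ Y)) → (¬((U → X) → Y) → U))) → (Y → X) = T → F = F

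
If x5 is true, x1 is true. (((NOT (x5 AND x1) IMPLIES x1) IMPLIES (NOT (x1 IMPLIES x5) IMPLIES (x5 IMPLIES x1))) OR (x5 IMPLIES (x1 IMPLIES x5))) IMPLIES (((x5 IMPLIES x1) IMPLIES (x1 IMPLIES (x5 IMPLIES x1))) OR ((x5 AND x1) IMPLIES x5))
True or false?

x5 AND x1 = True AND True = True
NOT (x5 AND x1) = NOT True = False
NOT (x5 AND x1) IMPLIES x1 = False IMPLIES True = True
x1 IMPLIES x5 = True IMPLIES True = True
NOT (x1 IMPLIES x5) = NOT True = False
x5 IMPLIES x1 = True IMPLIES True = True
NOT (x1 IMPLIES x5) IMPLIES (x5 IMPLIES x1) = False IMPLIES True = True
(NOT (x5 AND x1) IMPLIES x1) IMPLIES (NOT (x1 IMPLIES x5) IMPLIES (x5 IMPLIES x1)) = True IMPLIES True = True
x1 IMPLIES x5 = True IMPLIES True = True
x5 IMPLIES (x1 IMPLIES x5) = True IMPLIES True = True
((NOT (x5 AND x1) IMPLIES x1) IMPLIES (NOT (x1 IMPLIES x5) IMPLIES (x5 IMPLIES x1))) OR (x5 IMPLIES (x1 IMPLIES x5)) = True OR True = True
x5 IMPLIES x1 = True IMPLIES True = True
x5 IMPLIES x1 = True IMPLIES True = True
x1 IMPLIES (x5 IMPLIES x1) = True IMPLIES True = True
(x5 IMPLIES x1) IMPLIES (x1 IMPLIES (x5 IMPLIES x1)) = True IMPLIES True = True
x5 AND x1 = True AND True = True
(x5 AND x1) IMPLIES x5 = True IMPLIES True = True
((x5 IMPLIES x1) IMPLIES (x1 IMPLIES (x5 IMPLIES x1))) OR ((x5 AND x1) IMPLIES x5) = True OR True = True
(((NOT (x5 AND x1) IMPLIES x1) IMPLIES (NOT (x1 IMPLIES x5) IMPLIES (x5 IMPLIES x1))) OR (x5 IMPLIES (x1 IMPLIES x5))) IMPLIES (((x5 IMPLIES x1) IMPLIES (x1 IMPLIES (x5 IMPLIES x1))) OR ((x5 AND x1) IMPLIES x5)) = True IMPLIES True = True

True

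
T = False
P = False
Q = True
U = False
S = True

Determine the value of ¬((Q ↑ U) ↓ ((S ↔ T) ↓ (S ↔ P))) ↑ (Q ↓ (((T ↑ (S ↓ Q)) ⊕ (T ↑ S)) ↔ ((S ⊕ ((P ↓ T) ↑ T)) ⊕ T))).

True

Substituting T=False, P=False, Q=True, U=False, S=True:
Q ↑ U = True ↑ False = True
S ↔ T = True ↔ False = False
S ↔ P = True ↔ False = False
(S ↔ T) ↓ (S ↔ P) = False ↓ False = True
(Q ↑ U) ↓ ((S ↔ T) ↓ (S ↔ P)) = True ↓ True = False
¬((Q ↑ U) ↓ ((S ↔ T) ↓ (S ↔ P))) = ¬False = True
S ↓ Q = True ↓ True = False
T ↑ (S ↓ Q) = False ↑ False = True
T ↑ S = False ↑ True = True
(T ↑ (S ↓ Q)) ⊕ (T ↑ S) = True ⊕ True = False
P ↓ T = False ↓ False = True
(P ↓ T) ↑ T = True ↑ False = True
S ⊕ ((P ↓ T) ↑ T) = True ⊕ True = False
(S ⊕ ((P ↓ T) ↑ T)) ⊕ T = False ⊕ False = False
((T ↑ (S ↓ Q)) ⊕ (T ↑ S)) ↔ ((S ⊕ ((P ↓ T) ↑ T)) ⊕ T) = False ↔ False = True
Q ↓ (((T ↑ (S ↓ Q)) ⊕ (T ↑ S)) ↔ ((S ⊕ ((P ↓ T) ↑ T)) ⊕ T)) = True ↓ True = False
¬((Q ↑ U) ↓ ((S ↔ T) ↓ (S ↔ P))) ↑ (Q ↓ (((T ↑ (S ↓ Q)) ⊕ (T ↑ S)) ↔ ((S ⊕ ((P ↓ T) ↑ T)) ⊕ T))) = True ↑ False = True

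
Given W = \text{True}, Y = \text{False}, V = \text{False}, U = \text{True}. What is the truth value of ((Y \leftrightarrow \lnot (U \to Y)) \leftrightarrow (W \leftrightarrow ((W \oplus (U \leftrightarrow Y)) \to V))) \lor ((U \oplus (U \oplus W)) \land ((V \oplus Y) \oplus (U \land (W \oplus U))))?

\text{True}

U \to Y = \text{True} \to \text{False} = \text{False}
\lnot (U \to Y) = \lnot \text{False} = \text{True}
Y \leftrightarrow \lnot (U \to Y) = \text{False} \leftrightarrow \text{True} = \text{False}
U \leftrightarrow Y = \text{True} \leftrightarrow \text{False} = \text{False}
W \oplus (U \leftrightarrow Y) = \text{True} \oplus \text{False} = \text{True}
(W \oplus (U \leftrightarrow Y)) \to V = \text{True} \to \text{False} = \text{False}
W \leftrightarrow ((W \oplus (U \leftrightarrow Y)) \to V) = \text{True} \leftrightarrow \text{False} = \text{False}
(Y \leftrightarrow \lnot (U \to Y)) \leftrightarrow (W \leftrightarrow ((W \oplus (U \leftrightarrow Y)) \to V)) = \text{False} \leftrightarrow \text{False} = \text{True}
U \oplus W = \text{True} \oplus \text{True} = \text{False}
U \oplus (U \oplus W) = \text{True} \oplus \text{False} = \text{True}
V \oplus Y = \text{False} \oplus \text{False} = \text{False}
W \oplus U = \text{True} \oplus \text{True} = \text{False}
U \land (W \oplus U) = \text{True} \land \text{False} = \text{False}
(V \oplus Y) \oplus (U \land (W \oplus U)) = \text{False} \oplus \text{False} = \text{False}
(U \oplus (U \oplus W)) \land ((V \oplus Y) \oplus (U \land (W \oplus U))) = \text{True} \land \text{False} = \text{False}
((Y \leftrightarrow \lnot (U \to Y)) \leftrightarrow (W \leftrightarrow ((W \oplus (U \leftrightarrow Y)) \to V))) \lor ((U \oplus (U \oplus W)) \land ((V \oplus Y) \oplus (U \land (W \oplus U)))) = \text{True} \lor \text{False} = \text{True}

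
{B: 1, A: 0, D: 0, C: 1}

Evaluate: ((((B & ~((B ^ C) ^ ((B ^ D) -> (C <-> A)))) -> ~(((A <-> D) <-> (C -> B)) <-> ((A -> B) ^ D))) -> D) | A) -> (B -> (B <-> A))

Substituting B=1, A=0, D=0, C=1:
B ^ C = 1 ^ 1 = 0
B ^ D = 1 ^ 0 = 1
C <-> A = 1 <-> 0 = 0
(B ^ D) -> (C <-> A) = 1 -> 0 = 0
(B ^ C) ^ ((B ^ D) -> (C <-> A)) = 0 ^ 0 = 0
~((B ^ C) ^ ((B ^ D) -> (C <-> A))) = ~0 = 1
B & ~((B ^ C) ^ ((B ^ D) -> (C <-> A))) = 1 & 1 = 1
A <-> D = 0 <-> 0 = 1
C -> B = 1 -> 1 = 1
(A <-> D) <-> (C -> B) = 1 <-> 1 = 1
A -> B = 0 -> 1 = 1
(A -> B) ^ D = 1 ^ 0 = 1
((A <-> D) <-> (C -> B)) <-> ((A -> B) ^ D) = 1 <-> 1 = 1
~(((A <-> D) <-> (C -> B)) <-> ((A -> B) ^ D)) = ~1 = 0
(B & ~((B ^ C) ^ ((B ^ D) -> (C <-> A)))) -> ~(((A <-> D) <-> (C -> B)) <-> ((A -> B) ^ D)) = 1 -> 0 = 0
((B & ~((B ^ C) ^ ((B ^ D) -> (C <-> A)))) -> ~(((A <-> D) <-> (C -> B)) <-> ((A -> B) ^ D))) -> D = 0 -> 0 = 1
(((B & ~((B ^ C) ^ ((B ^ D) -> (C <-> A)))) -> ~(((A <-> D) <-> (C -> B)) <-> ((A -> B) ^ D))) -> D) | A = 1 | 0 = 1
B <-> A = 1 <-> 0 = 0
B -> (B <-> A) = 1 -> 0 = 0
((((B & ~((B ^ C) ^ ((B ^ D) -> (C <-> A)))) -> ~(((A <-> D) <-> (C -> B)) <-> ((A -> B) ^ D))) -> D) | A) -> (B -> (B <-> A)) = 1 -> 0 = 0

0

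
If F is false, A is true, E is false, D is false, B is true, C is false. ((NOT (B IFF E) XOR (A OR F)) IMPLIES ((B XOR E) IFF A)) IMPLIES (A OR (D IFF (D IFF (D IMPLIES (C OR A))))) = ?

B IFF E = true IFF false = false
NOT (B IFF E) = NOT false = true
A OR F = true OR false = true
NOT (B IFF E) XOR (A OR F) = true XOR true = false
B XOR E = true XOR false = true
(B XOR E) IFF A = true IFF true = true
(NOT (B IFF E) XOR (A OR F)) IMPLIES ((B XOR E) IFF A) = false IMPLIES true = true
C OR A = false OR true = true
D IMPLIES (C OR A) = false IMPLIES true = true
D IFF (D IMPLIES (C OR A)) = false IFF true = false
D IFF (D IFF (D IMPLIES (C OR A))) = false IFF false = true
A OR (D IFF (D IFF (D IMPLIES (C OR A)))) = true OR true = true
((NOT (B IFF E) XOR (A OR F)) IMPLIES ((B XOR E) IFF A)) IMPLIES (A OR (D IFF (D IFF (D IMPLIES (C OR A))))) = true IMPLIES true = true

true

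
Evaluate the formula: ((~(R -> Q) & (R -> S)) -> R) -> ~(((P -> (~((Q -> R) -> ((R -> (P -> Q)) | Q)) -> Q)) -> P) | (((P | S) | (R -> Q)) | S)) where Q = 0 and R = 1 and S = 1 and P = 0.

0

R -> Q = 1 -> 0 = 0
~(R -> Q) = ~0 = 1
R -> S = 1 -> 1 = 1
~(R -> Q) & (R -> S) = 1 & 1 = 1
(~(R -> Q) & (R -> S)) -> R = 1 -> 1 = 1
Q -> R = 0 -> 1 = 1
P -> Q = 0 -> 0 = 1
R -> (P -> Q) = 1 -> 1 = 1
(R -> (P -> Q)) | Q = 1 | 0 = 1
(Q -> R) -> ((R -> (P -> Q)) | Q) = 1 -> 1 = 1
~((Q -> R) -> ((R -> (P -> Q)) | Q)) = ~1 = 0
~((Q -> R) -> ((R -> (P -> Q)) | Q)) -> Q = 0 -> 0 = 1
P -> (~((Q -> R) -> ((R -> (P -> Q)) | Q)) -> Q) = 0 -> 1 = 1
(P -> (~((Q -> R) -> ((R -> (P -> Q)) | Q)) -> Q)) -> P = 1 -> 0 = 0
P | S = 0 | 1 = 1
R -> Q = 1 -> 0 = 0
(P | S) | (R -> Q) = 1 | 0 = 1
((P | S) | (R -> Q)) | S = 1 | 1 = 1
((P -> (~((Q -> R) -> ((R -> (P -> Q)) | Q)) -> Q)) -> P) | (((P | S) | (R -> Q)) | S) = 0 | 1 = 1
~(((P -> (~((Q -> R) -> ((R -> (P -> Q)) | Q)) -> Q)) -> P) | (((P | S) | (R -> Q)) | S)) = ~1 = 0
((~(R -> Q) & (R -> S)) -> R) -> ~(((P -> (~((Q -> R) -> ((R -> (P -> Q)) | Q)) -> Q)) -> P) | (((P | S) | (R -> Q)) | S)) = 1 -> 0 = 0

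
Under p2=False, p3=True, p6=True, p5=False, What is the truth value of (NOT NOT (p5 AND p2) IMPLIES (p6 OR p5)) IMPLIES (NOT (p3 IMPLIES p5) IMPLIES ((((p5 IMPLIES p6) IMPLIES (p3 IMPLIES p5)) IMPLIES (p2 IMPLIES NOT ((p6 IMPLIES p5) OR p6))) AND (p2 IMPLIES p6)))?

p5 AND p2 = False AND False = False
NOT (p5 AND p2) = NOT False = True
NOT NOT (p5 AND p2) = NOT True = False
p6 OR p5 = True OR False = True
NOT NOT (p5 AND p2) IMPLIES (p6 OR p5) = False IMPLIES True = True
p3 IMPLIES p5 = True IMPLIES False = False
NOT (p3 IMPLIES p5) = NOT False = True
p5 IMPLIES p6 = False IMPLIES True = True
p3 IMPLIES p5 = True IMPLIES False = False
(p5 IMPLIES p6) IMPLIES (p3 IMPLIES p5) = True IMPLIES False = False
p6 IMPLIES p5 = True IMPLIES False = False
(p6 IMPLIES p5) OR p6 = False OR True = True
NOT ((p6 IMPLIES p5) OR p6) = NOT True = False
p2 IMPLIES NOT ((p6 IMPLIES p5) OR p6) = False IMPLIES False = True
((p5 IMPLIES p6) IMPLIES (p3 IMPLIES p5)) IMPLIES (p2 IMPLIES NOT ((p6 IMPLIES p5) OR p6)) = False IMPLIES True = True
p2 IMPLIES p6 = False IMPLIES True = True
(((p5 IMPLIES p6) IMPLIES (p3 IMPLIES p5)) IMPLIES (p2 IMPLIES NOT ((p6 IMPLIES p5) OR p6))) AND (p2 IMPLIES p6) = True AND True = True
NOT (p3 IMPLIES p5) IMPLIES ((((p5 IMPLIES p6) IMPLIES (p3 IMPLIES p5)) IMPLIES (p2 IMPLIES NOT ((p6 IMPLIES p5) OR p6))) AND (p2 IMPLIES p6)) = True IMPLIES True = True
(NOT NOT (p5 AND p2) IMPLIES (p6 OR p5)) IMPLIES (NOT (p3 IMPLIES p5) IMPLIES ((((p5 IMPLIES p6) IMPLIES (p3 IMPLIES p5)) IMPLIES (p2 IMPLIES NOT ((p6 IMPLIES p5) OR p6))) AND (p2 IMPLIES p6))) = True IMPLIES True = True

True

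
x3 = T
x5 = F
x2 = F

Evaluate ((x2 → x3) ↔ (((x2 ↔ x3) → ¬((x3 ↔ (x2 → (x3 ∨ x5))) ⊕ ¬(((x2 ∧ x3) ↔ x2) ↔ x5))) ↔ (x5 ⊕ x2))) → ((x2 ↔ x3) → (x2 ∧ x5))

Substituting x3=T, x5=F, x2=F:
x2 → x3 = F → T = T
x2 ↔ x3 = F ↔ T = F
x3 ∨ x5 = T ∨ F = T
x2 → (x3 ∨ x5) = F → T = T
x3 ↔ (x2 → (x3 ∨ x5)) = T ↔ T = T
x2 ∧ x3 = F ∧ T = F
(x2 ∧ x3) ↔ x2 = F ↔ F = T
((x2 ∧ x3) ↔ x2) ↔ x5 = T ↔ F = F
¬(((x2 ∧ x3) ↔ x2) ↔ x5) = ¬F = T
(x3 ↔ (x2 → (x3 ∨ x5))) ⊕ ¬(((x2 ∧ x3) ↔ x2) ↔ x5) = T ⊕ T = F
¬((x3 ↔ (x2 → (x3 ∨ x5))) ⊕ ¬(((x2 ∧ x3) ↔ x2) ↔ x5)) = ¬F = T
(x2 ↔ x3) → ¬((x3 ↔ (x2 → (x3 ∨ x5))) ⊕ ¬(((x2 ∧ x3) ↔ x2) ↔ x5)) = F → T = T
x5 ⊕ x2 = F ⊕ F = F
((x2 ↔ x3) → ¬((x3 ↔ (x2 → (x3 ∨ x5))) ⊕ ¬(((x2 ∧ x3) ↔ x2) ↔ x5))) ↔ (x5 ⊕ x2) = T ↔ F = F
(x2 → x3) ↔ (((x2 ↔ x3) → ¬((x3 ↔ (x2 → (x3 ∨ x5))) ⊕ ¬(((x2 ∧ x3) ↔ x2) ↔ x5))) ↔ (x5 ⊕ x2)) = T ↔ F = F
x2 ↔ x3 = F ↔ T = F
x2 ∧ x5 = F ∧ F = F
(x2 ↔ x3) → (x2 ∧ x5) = F → F = T
((x2 → x3) ↔ (((x2 ↔ x3) → ¬((x3 ↔ (x2 → (x3 ∨ x5))) ⊕ ¬(((x2 ∧ x3) ↔ x2) ↔ x5))) ↔ (x5 ⊕ x2))) → ((x2 ↔ x3) → (x2 ∧ x5)) = F → T = T

T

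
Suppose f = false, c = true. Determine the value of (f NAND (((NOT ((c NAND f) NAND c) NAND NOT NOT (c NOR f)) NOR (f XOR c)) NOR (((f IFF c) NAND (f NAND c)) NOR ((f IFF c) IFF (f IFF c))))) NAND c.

false

Substituting f=false, c=true:
c NAND f = true NAND false = true
(c NAND f) NAND c = true NAND true = false
NOT ((c NAND f) NAND c) = NOT false = true
c NOR f = true NOR false = false
NOT (c NOR f) = NOT false = true
NOT NOT (c NOR f) = NOT true = false
NOT ((c NAND f) NAND c) NAND NOT NOT (c NOR f) = true NAND false = true
f XOR c = false XOR true = true
(NOT ((c NAND f) NAND c) NAND NOT NOT (c NOR f)) NOR (f XOR c) = true NOR true = false
f IFF c = false IFF true = false
f NAND c = false NAND true = true
(f IFF c) NAND (f NAND c) = false NAND true = true
f IFF c = false IFF true = false
f IFF c = false IFF true = false
(f IFF c) IFF (f IFF c) = false IFF false = true
((f IFF c) NAND (f NAND c)) NOR ((f IFF c) IFF (f IFF c)) = true NOR true = false
((NOT ((c NAND f) NAND c) NAND NOT NOT (c NOR f)) NOR (f XOR c)) NOR (((f IFF c) NAND (f NAND c)) NOR ((f IFF c) IFF (f IFF c))) = false NOR false = true
f NAND (((NOT ((c NAND f) NAND c) NAND NOT NOT (c NOR f)) NOR (f XOR c)) NOR (((f IFF c) NAND (f NAND c)) NOR ((f IFF c) IFF (f IFF c)))) = false NAND true = true
(f NAND (((NOT ((c NAND f) NAND c) NAND NOT NOT (c NOR f)) NOR (f XOR c)) NOR (((f IFF c) NAND (f NAND c)) NOR ((f IFF c) IFF (f IFF c))))) NAND c = true NAND true = false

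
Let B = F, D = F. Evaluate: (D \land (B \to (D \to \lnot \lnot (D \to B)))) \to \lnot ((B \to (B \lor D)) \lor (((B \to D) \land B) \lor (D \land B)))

D \to B = F \to F = T
\lnot (D \to B) = \lnot T = F
\lnot \lnot (D \to B) = \lnot F = T
D \to \lnot \lnot (D \to B) = F \to T = T
B \to (D \to \lnot \lnot (D \to B)) = F \to T = T
D \land (B \to (D \to \lnot \lnot (D \to B))) = F \land T = F
B \lor D = F \lor F = F
B \to (B \lor D) = F \to F = T
B \to D = F \to F = T
(B \to D) \land B = T \land F = F
D \land B = F \land F = F
((B \to D) \land B) \lor (D \land B) = F \lor F = F
(B \to (B \lor D)) \lor (((B \to D) \land B) \lor (D \land B)) = T \lor F = T
\lnot ((B \to (B \lor D)) \lor (((B \to D) \land B) \lor (D \land B))) = \lnot T = F
(D \land (B \to (D \to \lnot \lnot (D \to B)))) \to \lnot ((B \to (B \lor D)) \lor (((B \to D) \land B) \lor (D \land B))) = F \to F = T

T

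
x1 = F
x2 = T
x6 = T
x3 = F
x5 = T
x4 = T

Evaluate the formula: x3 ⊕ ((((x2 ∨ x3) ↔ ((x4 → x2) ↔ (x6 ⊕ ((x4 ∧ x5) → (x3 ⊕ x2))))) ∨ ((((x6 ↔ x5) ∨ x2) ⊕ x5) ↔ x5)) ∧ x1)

x2 ∨ x3 = T ∨ F = T
x4 → x2 = T → T = T
x4 ∧ x5 = T ∧ T = T
x3 ⊕ x2 = F ⊕ T = T
(x4 ∧ x5) → (x3 ⊕ x2) = T → T = T
x6 ⊕ ((x4 ∧ x5) → (x3 ⊕ x2)) = T ⊕ T = F
(x4 → x2) ↔ (x6 ⊕ ((x4 ∧ x5) → (x3 ⊕ x2))) = T ↔ F = F
(x2 ∨ x3) ↔ ((x4 → x2) ↔ (x6 ⊕ ((x4 ∧ x5) → (x3 ⊕ x2)))) = T ↔ F = F
x6 ↔ x5 = T ↔ T = T
(x6 ↔ x5) ∨ x2 = T ∨ T = T
((x6 ↔ x5) ∨ x2) ⊕ x5 = T ⊕ T = F
(((x6 ↔ x5) ∨ x2) ⊕ x5) ↔ x5 = F ↔ T = F
((x2 ∨ x3) ↔ ((x4 → x2) ↔ (x6 ⊕ ((x4 ∧ x5) → (x3 ⊕ x2))))) ∨ ((((x6 ↔ x5) ∨ x2) ⊕ x5) ↔ x5) = F ∨ F = F
(((x2 ∨ x3) ↔ ((x4 → x2) ↔ (x6 ⊕ ((x4 ∧ x5) → (x3 ⊕ x2))))) ∨ ((((x6 ↔ x5) ∨ x2) ⊕ x5) ↔ x5)) ∧ x1 = F ∧ F = F
x3 ⊕ ((((x2 ∨ x3) ↔ ((x4 → x2) ↔ (x6 ⊕ ((x4 ∧ x5) → (x3 ⊕ x2))))) ∨ ((((x6 ↔ x5) ∨ x2) ⊕ x5) ↔ x5)) ∧ x1) = F ⊕ F = F

F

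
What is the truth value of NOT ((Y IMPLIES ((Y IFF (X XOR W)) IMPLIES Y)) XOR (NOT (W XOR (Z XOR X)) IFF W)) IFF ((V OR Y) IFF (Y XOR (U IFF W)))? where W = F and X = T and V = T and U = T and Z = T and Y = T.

X XOR W = T XOR F = T
Y IFF (X XOR W) = T IFF T = T
(Y IFF (X XOR W)) IMPLIES Y = T IMPLIES T = T
Y IMPLIES ((Y IFF (X XOR W)) IMPLIES Y) = T IMPLIES T = T
Z XOR X = T XOR T = F
W XOR (Z XOR X) = F XOR F = F
NOT (W XOR (Z XOR X)) = NOT F = T
NOT (W XOR (Z XOR X)) IFF W = T IFF F = F
(Y IMPLIES ((Y IFF (X XOR W)) IMPLIES Y)) XOR (NOT (W XOR (Z XOR X)) IFF W) = T XOR F = T
NOT ((Y IMPLIES ((Y IFF (X XOR W)) IMPLIES Y)) XOR (NOT (W XOR (Z XOR X)) IFF W)) = NOT T = F
V OR Y = T OR T = T
U IFF W = T IFF F = F
Y XOR (U IFF W) = T XOR F = T
(V OR Y) IFF (Y XOR (U IFF W)) = T IFF T = T
NOT ((Y IMPLIES ((Y IFF (X XOR W)) IMPLIES Y)) XOR (NOT (W XOR (Z XOR X)) IFF W)) IFF ((V OR Y) IFF (Y XOR (U IFF W))) = F IFF T = F

F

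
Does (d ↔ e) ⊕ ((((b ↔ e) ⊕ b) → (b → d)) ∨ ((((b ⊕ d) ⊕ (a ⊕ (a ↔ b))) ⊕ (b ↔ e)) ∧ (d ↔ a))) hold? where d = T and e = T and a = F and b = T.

F

Substituting d=T, e=T, a=F, b=T:
d ↔ e = T ↔ T = T
b ↔ e = T ↔ T = T
(b ↔ e) ⊕ b = T ⊕ T = F
b → d = T → T = T
((b ↔ e) ⊕ b) → (b → d) = F → T = T
b ⊕ d = T ⊕ T = F
a ↔ b = F ↔ T = F
a ⊕ (a ↔ b) = F ⊕ F = F
(b ⊕ d) ⊕ (a ⊕ (a ↔ b)) = F ⊕ F = F
b ↔ e = T ↔ T = T
((b ⊕ d) ⊕ (a ⊕ (a ↔ b))) ⊕ (b ↔ e) = F ⊕ T = T
d ↔ a = T ↔ F = F
(((b ⊕ d) ⊕ (a ⊕ (a ↔ b))) ⊕ (b ↔ e)) ∧ (d ↔ a) = T ∧ F = F
(((b ↔ e) ⊕ b) → (b → d)) ∨ ((((b ⊕ d) ⊕ (a ⊕ (a ↔ b))) ⊕ (b ↔ e)) ∧ (d ↔ a)) = T ∨ F = T
(d ↔ e) ⊕ ((((b ↔ e) ⊕ b) → (b → d)) ∨ ((((b ⊕ d) ⊕ (a ⊕ (a ↔ b))) ⊕ (b ↔ e)) ∧ (d ↔ a))) = T ⊕ T = F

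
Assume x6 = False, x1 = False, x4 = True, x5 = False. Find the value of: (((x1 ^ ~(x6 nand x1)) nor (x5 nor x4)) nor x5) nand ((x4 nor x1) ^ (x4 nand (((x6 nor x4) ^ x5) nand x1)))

True

Substituting x6=False, x1=False, x4=True, x5=False:
x6 nand x1 = False nand False = True
~(x6 nand x1) = ~True = False
x1 ^ ~(x6 nand x1) = False ^ False = False
x5 nor x4 = False nor True = False
(x1 ^ ~(x6 nand x1)) nor (x5 nor x4) = False nor False = True
((x1 ^ ~(x6 nand x1)) nor (x5 nor x4)) nor x5 = True nor False = False
x4 nor x1 = True nor False = False
x6 nor x4 = False nor True = False
(x6 nor x4) ^ x5 = False ^ False = False
((x6 nor x4) ^ x5) nand x1 = False nand False = True
x4 nand (((x6 nor x4) ^ x5) nand x1) = True nand True = False
(x4 nor x1) ^ (x4 nand (((x6 nor x4) ^ x5) nand x1)) = False ^ False = False
(((x1 ^ ~(x6 nand x1)) nor (x5 nor x4)) nor x5) nand ((x4 nor x1) ^ (x4 nand (((x6 nor x4) ^ x5) nand x1))) = False nand False = True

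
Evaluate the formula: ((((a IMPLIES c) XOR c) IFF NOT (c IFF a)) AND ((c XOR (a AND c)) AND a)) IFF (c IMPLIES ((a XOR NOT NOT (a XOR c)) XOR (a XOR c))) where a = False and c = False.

Substituting a=False, c=False:
a IMPLIES c = False IMPLIES False = True
(a IMPLIES c) XOR c = True XOR False = True
c IFF a = False IFF False = True
NOT (c IFF a) = NOT True = False
((a IMPLIES c) XOR c) IFF NOT (c IFF a) = True IFF False = False
a AND c = False AND False = False
c XOR (a AND c) = False XOR False = False
(c XOR (a AND c)) AND a = False AND False = False
(((a IMPLIES c) XOR c) IFF NOT (c IFF a)) AND ((c XOR (a AND c)) AND a) = False AND False = False
a XOR c = False XOR False = False
NOT (a XOR c) = NOT False = True
NOT NOT (a XOR c) = NOT True = False
a XOR NOT NOT (a XOR c) = False XOR False = False
a XOR c = False XOR False = False
(a XOR NOT NOT (a XOR c)) XOR (a XOR c) = False XOR False = False
c IMPLIES ((a XOR NOT NOT (a XOR c)) XOR (a XOR c)) = False IMPLIES False = True
((((a IMPLIES c) XOR c) IFF NOT (c IFF a)) AND ((c XOR (a AND c)) AND a)) IFF (c IMPLIES ((a XOR NOT NOT (a XOR c)) XOR (a XOR c))) = False IFF True = False

False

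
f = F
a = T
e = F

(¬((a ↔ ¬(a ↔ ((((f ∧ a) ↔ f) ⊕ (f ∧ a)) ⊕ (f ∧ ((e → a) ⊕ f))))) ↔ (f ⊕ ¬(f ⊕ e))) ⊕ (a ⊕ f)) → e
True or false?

Substituting f=F, a=T, e=F:
f ∧ a = F ∧ T = F
(f ∧ a) ↔ f = F ↔ F = T
f ∧ a = F ∧ T = F
((f ∧ a) ↔ f) ⊕ (f ∧ a) = T ⊕ F = T
e → a = F → T = T
(e → a) ⊕ f = T ⊕ F = T
f ∧ ((e → a) ⊕ f) = F ∧ T = F
(((f ∧ a) ↔ f) ⊕ (f ∧ a)) ⊕ (f ∧ ((e → a) ⊕ f)) = T ⊕ F = T
a ↔ ((((f ∧ a) ↔ f) ⊕ (f ∧ a)) ⊕ (f ∧ ((e → a) ⊕ f))) = T ↔ T = T
¬(a ↔ ((((f ∧ a) ↔ f) ⊕ (f ∧ a)) ⊕ (f ∧ ((e → a) ⊕ f)))) = ¬T = F
a ↔ ¬(a ↔ ((((f ∧ a) ↔ f) ⊕ (f ∧ a)) ⊕ (f ∧ ((e → a) ⊕ f)))) = T ↔ F = F
f ⊕ e = F ⊕ F = F
¬(f ⊕ e) = ¬F = T
f ⊕ ¬(f ⊕ e) = F ⊕ T = T
(a ↔ ¬(a ↔ ((((f ∧ a) ↔ f) ⊕ (f ∧ a)) ⊕ (f ∧ ((e → a) ⊕ f))))) ↔ (f ⊕ ¬(f ⊕ e)) = F ↔ T = F
¬((a ↔ ¬(a ↔ ((((f ∧ a) ↔ f) ⊕ (f ∧ a)) ⊕ (f ∧ ((e → a) ⊕ f))))) ↔ (f ⊕ ¬(f ⊕ e))) = ¬F = T
a ⊕ f = T ⊕ F = T
¬((a ↔ ¬(a ↔ ((((f ∧ a) ↔ f) ⊕ (f ∧ a)) ⊕ (f ∧ ((e → a) ⊕ f))))) ↔ (f ⊕ ¬(f ⊕ e))) ⊕ (a ⊕ f) = T ⊕ T = F
(¬((a ↔ ¬(a ↔ ((((f ∧ a) ↔ f) ⊕ (f ∧ a)) ⊕ (f ∧ ((e → a) ⊕ f))))) ↔ (f ⊕ ¬(f ⊕ e))) ⊕ (a ⊕ f)) → e = F → F = T

T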